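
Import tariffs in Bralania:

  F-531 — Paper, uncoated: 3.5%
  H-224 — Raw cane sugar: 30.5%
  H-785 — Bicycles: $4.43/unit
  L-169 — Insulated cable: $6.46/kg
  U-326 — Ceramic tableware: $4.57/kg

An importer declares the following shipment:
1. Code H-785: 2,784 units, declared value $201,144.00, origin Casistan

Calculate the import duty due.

$12,333.12

Line 1 (H-785, Casistan, 2,784 units, $201,144.00):
Base rate for H-785 is $4.43/unit.
Duty = 2,784 × $4.43 = $12,333.12.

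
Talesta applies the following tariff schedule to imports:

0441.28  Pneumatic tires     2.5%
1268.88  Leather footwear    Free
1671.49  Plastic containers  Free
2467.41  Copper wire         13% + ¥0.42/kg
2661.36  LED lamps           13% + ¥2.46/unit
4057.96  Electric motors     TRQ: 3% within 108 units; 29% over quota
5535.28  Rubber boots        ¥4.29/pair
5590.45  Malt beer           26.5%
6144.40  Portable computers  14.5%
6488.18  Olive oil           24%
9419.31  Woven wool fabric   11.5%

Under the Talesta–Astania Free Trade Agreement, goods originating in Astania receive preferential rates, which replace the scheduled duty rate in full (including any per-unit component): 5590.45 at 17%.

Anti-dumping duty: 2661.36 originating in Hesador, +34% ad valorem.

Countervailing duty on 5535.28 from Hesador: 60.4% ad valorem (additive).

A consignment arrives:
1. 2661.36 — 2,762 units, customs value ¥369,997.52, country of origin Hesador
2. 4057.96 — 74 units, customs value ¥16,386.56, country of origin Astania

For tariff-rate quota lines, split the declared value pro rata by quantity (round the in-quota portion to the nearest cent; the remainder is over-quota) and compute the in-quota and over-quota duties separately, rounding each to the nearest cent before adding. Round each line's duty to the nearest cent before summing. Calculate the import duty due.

¥181,184.95

Line 1 (2661.36, Hesador, 2,762 units, ¥369,997.52):
Base rate for 2661.36 is 13% + ¥2.46/unit.
Additional duty on 2661.36 from Hesador: +34%. Applied ad valorem rate: 13% + 34% = 47%.
Duty = ¥369,997.52 × 47% + 2,762 × ¥2.46 = ¥180,693.35.
Line 2 (4057.96, Astania, 74 units, ¥16,386.56):
Code 4057.96 is under a tariff-rate quota (threshold 108 units). Quantity 74 units is within the quota, so the in-quota rate 3% applies to the full value.
Duty = ¥16,386.56 × 3% = ¥491.60.
Total = ¥180,693.35 + ¥491.60 = ¥181,184.95.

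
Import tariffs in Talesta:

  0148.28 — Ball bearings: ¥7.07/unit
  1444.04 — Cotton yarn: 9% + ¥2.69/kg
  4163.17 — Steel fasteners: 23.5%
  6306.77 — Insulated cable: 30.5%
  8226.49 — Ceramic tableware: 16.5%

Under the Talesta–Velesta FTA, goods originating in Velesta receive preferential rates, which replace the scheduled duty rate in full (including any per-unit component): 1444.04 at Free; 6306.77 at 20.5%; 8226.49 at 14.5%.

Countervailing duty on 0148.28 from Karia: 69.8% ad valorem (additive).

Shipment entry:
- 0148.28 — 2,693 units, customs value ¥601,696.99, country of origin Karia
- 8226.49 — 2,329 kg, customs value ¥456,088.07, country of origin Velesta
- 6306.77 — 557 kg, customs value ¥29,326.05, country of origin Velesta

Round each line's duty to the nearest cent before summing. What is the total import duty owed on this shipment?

Line 1 (0148.28, Karia, 2,693 units, ¥601,696.99):
Base rate for 0148.28 is ¥7.07/unit.
Additional duty on 0148.28 from Karia: +69.8% ad valorem. Applied ad valorem rate = 69.8%.
Duty = ¥601,696.99 × 69.8% + 2,693 × ¥7.07 = ¥439,024.01.
Line 2 (8226.49, Velesta, 2,329 kg, ¥456,088.07):
Base rate for 8226.49 is 16.5%.
Origin Velesta qualifies under the Talesta–Velesta agreement and 8226.49 is covered: preferential rate 14.5% applies instead.
Duty = ¥456,088.07 × 14.5% = ¥66,132.77.
Line 3 (6306.77, Velesta, 557 kg, ¥29,326.05):
Base rate for 6306.77 is 30.5%.
Origin Velesta qualifies under the Talesta–Velesta agreement and 6306.77 is covered: preferential rate 20.5% applies instead.
Duty = ¥29,326.05 × 20.5% = ¥6,011.84.
Total = ¥439,024.01 + ¥66,132.77 + ¥6,011.84 = ¥511,168.62.

¥511,168.62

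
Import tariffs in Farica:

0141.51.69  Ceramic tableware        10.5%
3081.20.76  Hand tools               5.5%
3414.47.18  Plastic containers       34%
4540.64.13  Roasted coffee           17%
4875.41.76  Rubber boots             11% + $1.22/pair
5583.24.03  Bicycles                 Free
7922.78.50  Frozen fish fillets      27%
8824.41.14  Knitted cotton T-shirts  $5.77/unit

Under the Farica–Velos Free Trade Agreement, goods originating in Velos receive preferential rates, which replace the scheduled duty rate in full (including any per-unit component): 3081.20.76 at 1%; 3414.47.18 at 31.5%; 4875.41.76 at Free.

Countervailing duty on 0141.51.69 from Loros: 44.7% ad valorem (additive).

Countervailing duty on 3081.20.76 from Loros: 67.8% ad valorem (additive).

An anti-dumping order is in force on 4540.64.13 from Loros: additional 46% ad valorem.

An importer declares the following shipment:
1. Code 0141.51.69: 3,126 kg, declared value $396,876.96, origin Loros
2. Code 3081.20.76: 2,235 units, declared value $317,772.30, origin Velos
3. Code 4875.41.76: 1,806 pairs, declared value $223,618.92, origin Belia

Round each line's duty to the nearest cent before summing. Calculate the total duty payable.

$249,055.20

Line 1 (0141.51.69, Loros, 3,126 kg, $396,876.96):
Base rate for 0141.51.69 is 10.5%.
Additional duty on 0141.51.69 from Loros: +44.7%. Applied ad valorem rate: 10.5% + 44.7% = 55.2%.
Duty = $396,876.96 × 55.2% = $219,076.08.
Line 2 (3081.20.76, Velos, 2,235 units, $317,772.30):
Base rate for 3081.20.76 is 5.5%.
Origin Velos qualifies under the Farica–Velos agreement and 3081.20.76 is covered: preferential rate 1% applies instead.
The additional-duty order on 3081.20.76 targets Loros, not Velos; it does not apply.
Duty = $317,772.30 × 1% = $3,177.72.
Line 3 (4875.41.76, Belia, 1,806 pairs, $223,618.92):
Base rate for 4875.41.76 is 11% + $1.22/pair.
4875.41.76 has an FTA preferential rate, but origin Belia is not Velos; base rate stands.
Duty = $223,618.92 × 11% + 1,806 × $1.22 = $26,801.40.
Total = $219,076.08 + $3,177.72 + $26,801.40 = $249,055.20.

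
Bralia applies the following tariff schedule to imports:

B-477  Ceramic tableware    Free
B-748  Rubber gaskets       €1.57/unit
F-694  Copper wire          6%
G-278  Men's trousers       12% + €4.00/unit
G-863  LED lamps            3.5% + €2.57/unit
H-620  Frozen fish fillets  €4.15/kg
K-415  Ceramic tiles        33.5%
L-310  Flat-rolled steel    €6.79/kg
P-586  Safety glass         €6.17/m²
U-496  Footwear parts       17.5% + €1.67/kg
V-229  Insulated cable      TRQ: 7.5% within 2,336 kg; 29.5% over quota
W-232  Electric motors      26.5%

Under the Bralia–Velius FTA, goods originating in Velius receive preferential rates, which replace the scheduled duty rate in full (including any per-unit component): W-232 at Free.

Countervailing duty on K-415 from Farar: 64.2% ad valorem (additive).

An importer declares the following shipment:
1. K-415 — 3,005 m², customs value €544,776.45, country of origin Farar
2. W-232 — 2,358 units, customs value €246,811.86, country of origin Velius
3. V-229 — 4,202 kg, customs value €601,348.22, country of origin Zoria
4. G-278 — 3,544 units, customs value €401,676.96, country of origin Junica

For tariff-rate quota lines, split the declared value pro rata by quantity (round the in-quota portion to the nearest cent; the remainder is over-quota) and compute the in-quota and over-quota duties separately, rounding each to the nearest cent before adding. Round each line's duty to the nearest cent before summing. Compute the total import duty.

€698,474.46

Line 1 (K-415, Farar, 3,005 m², €544,776.45):
Base rate for K-415 is 33.5%.
Additional duty on K-415 from Farar: +64.2%. Applied ad valorem rate: 33.5% + 64.2% = 97.7%.
Duty = €544,776.45 × 97.7% = €532,246.59.
Line 2 (W-232, Velius, 2,358 units, €246,811.86):
Base rate for W-232 is 26.5%.
Origin Velius qualifies under the Bralia–Velius agreement and W-232 is covered: preferential rate Free applies instead.
Duty = €246,811.86 × 0% = €0.00.
Line 3 (V-229, Zoria, 4,202 kg, €601,348.22):
Code V-229 is under a tariff-rate quota (threshold 2,336 kg). In-quota: 2,336 kg at 7.5%; over-quota: 1,866 kg at 29.5%.
Pro-rata value split: in-quota = €601,348.22 × 2,336/4,202 = €334,304.96; over-quota = €601,348.22 − €334,304.96 = €267,043.26.
In-quota duty = €334,304.96 × 7.5% = €25,072.87. Over-quota duty = €267,043.26 × 29.5% = €78,777.76.
Line duty = €25,072.87 + €78,777.76 = €103,850.63.
Line 4 (G-278, Junica, 3,544 units, €401,676.96):
Base rate for G-278 is 12% + €4.00/unit.
Duty = €401,676.96 × 12% + 3,544 × €4.00 = €62,377.24.
Total = €532,246.59 + €0.00 + €103,850.63 + €62,377.24 = €698,474.46.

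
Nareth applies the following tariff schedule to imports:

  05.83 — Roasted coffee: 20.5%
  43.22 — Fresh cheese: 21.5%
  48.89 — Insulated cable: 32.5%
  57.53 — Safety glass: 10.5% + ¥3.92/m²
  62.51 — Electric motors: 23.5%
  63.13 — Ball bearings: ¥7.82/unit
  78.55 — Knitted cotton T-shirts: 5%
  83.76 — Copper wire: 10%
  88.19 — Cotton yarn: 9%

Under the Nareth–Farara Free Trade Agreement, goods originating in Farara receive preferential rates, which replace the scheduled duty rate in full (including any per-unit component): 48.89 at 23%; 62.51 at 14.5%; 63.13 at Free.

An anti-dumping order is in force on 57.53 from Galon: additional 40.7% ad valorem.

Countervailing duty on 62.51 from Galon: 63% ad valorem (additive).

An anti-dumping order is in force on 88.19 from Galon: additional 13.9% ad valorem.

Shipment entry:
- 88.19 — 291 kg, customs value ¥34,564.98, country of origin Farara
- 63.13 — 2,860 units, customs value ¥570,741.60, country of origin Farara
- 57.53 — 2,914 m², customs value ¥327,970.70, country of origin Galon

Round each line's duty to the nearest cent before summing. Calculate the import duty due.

Line 1 (88.19, Farara, 291 kg, ¥34,564.98):
Base rate for 88.19 is 9%.
Origin Farara is the FTA partner but 88.19 is not on the preference list; base rate stands.
The additional-duty order on 88.19 targets Galon, not Farara; it does not apply.
Duty = ¥34,564.98 × 9% = ¥3,110.85.
Line 2 (63.13, Farara, 2,860 units, ¥570,741.60):
Base rate for 63.13 is ¥7.82/unit.
Origin Farara qualifies under the Nareth–Farara agreement and 63.13 is covered: preferential rate Free applies instead.
Duty = ¥570,741.60 × 0% = ¥0.00.
Line 3 (57.53, Galon, 2,914 m², ¥327,970.70):
Base rate for 57.53 is 10.5% + ¥3.92/m².
Additional duty on 57.53 from Galon: +40.7%. Applied ad valorem rate: 10.5% + 40.7% = 51.2%.
Duty = ¥327,970.70 × 51.2% + 2,914 × ¥3.92 = ¥179,343.88.
Total = ¥3,110.85 + ¥0.00 + ¥179,343.88 = ¥182,454.73.

¥182,454.73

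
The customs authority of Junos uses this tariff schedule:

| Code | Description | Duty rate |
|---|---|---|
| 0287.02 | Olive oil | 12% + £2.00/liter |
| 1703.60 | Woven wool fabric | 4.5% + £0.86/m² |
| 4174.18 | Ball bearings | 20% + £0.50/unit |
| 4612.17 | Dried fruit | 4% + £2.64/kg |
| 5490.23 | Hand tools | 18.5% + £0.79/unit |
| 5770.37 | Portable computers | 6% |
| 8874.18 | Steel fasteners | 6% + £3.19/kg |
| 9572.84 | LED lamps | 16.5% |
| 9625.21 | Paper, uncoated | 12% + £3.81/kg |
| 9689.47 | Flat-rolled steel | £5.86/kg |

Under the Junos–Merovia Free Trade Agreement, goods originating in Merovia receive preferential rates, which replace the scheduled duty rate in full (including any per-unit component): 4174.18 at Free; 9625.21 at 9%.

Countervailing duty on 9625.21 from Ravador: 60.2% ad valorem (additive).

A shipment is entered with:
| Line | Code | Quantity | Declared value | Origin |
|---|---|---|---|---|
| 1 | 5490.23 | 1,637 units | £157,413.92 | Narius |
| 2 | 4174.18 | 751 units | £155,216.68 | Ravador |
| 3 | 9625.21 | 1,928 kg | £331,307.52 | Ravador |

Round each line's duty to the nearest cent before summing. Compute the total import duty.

Line 1 (5490.23, Narius, 1,637 units, £157,413.92):
Base rate for 5490.23 is 18.5% + £0.79/unit.
Duty = £157,413.92 × 18.5% + 1,637 × £0.79 = £30,414.81.
Line 2 (4174.18, Ravador, 751 units, £155,216.68):
Base rate for 4174.18 is 20% + £0.50/unit.
4174.18 has an FTA preferential rate, but origin Ravador is not Merovia; base rate stands.
Duty = £155,216.68 × 20% + 751 × £0.50 = £31,418.84.
Line 3 (9625.21, Ravador, 1,928 kg, £331,307.52):
Base rate for 9625.21 is 12% + £3.81/kg.
9625.21 has an FTA preferential rate, but origin Ravador is not Merovia; base rate stands.
Additional duty on 9625.21 from Ravador: +60.2%. Applied ad valorem rate: 12% + 60.2% = 72.2%.
Duty = £331,307.52 × 72.2% + 1,928 × £3.81 = £246,549.71.
Total = £30,414.81 + £31,418.84 + £246,549.71 = £308,383.36.

£308,383.36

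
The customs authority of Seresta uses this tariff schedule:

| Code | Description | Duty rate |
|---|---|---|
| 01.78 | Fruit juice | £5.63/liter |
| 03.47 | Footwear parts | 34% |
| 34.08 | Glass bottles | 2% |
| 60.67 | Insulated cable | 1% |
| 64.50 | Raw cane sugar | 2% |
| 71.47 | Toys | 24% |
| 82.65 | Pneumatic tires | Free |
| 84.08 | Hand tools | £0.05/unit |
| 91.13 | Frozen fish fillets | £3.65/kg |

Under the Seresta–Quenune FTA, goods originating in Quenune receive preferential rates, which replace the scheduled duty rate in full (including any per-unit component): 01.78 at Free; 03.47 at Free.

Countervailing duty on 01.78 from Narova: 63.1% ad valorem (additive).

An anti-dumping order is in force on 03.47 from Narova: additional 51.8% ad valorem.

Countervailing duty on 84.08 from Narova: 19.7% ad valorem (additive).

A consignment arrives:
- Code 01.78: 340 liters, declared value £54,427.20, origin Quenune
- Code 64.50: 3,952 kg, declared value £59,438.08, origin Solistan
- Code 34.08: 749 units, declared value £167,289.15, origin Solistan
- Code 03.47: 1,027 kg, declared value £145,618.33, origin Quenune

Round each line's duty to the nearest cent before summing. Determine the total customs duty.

Line 1 (01.78, Quenune, 340 liters, £54,427.20):
Base rate for 01.78 is £5.63/liter.
Origin Quenune qualifies under the Seresta–Quenune agreement and 01.78 is covered: preferential rate Free applies instead.
The additional-duty order on 01.78 targets Narova, not Quenune; it does not apply.
Duty = £54,427.20 × 0% = £0.00.
Line 2 (64.50, Solistan, 3,952 kg, £59,438.08):
Base rate for 64.50 is 2%.
Duty = £59,438.08 × 2% = £1,188.76.
Line 3 (34.08, Solistan, 749 units, £167,289.15):
Base rate for 34.08 is 2%.
Duty = £167,289.15 × 2% = £3,345.78.
Line 4 (03.47, Quenune, 1,027 kg, £145,618.33):
Base rate for 03.47 is 34%.
Origin Quenune qualifies under the Seresta–Quenune agreement and 03.47 is covered: preferential rate Free applies instead.
The additional-duty order on 03.47 targets Narova, not Quenune; it does not apply.
Duty = £145,618.33 × 0% = £0.00.
Total = £0.00 + £1,188.76 + £3,345.78 + £0.00 = £4,534.54.

£4,534.54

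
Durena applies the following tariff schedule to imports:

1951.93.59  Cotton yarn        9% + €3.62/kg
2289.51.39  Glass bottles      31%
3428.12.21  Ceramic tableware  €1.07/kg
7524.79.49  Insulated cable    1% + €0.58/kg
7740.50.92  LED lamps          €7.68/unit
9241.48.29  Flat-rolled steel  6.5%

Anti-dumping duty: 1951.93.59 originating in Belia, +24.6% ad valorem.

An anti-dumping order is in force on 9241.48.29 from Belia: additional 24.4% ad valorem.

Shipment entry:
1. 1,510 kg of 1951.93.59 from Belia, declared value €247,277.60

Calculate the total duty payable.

€88,551.47

Line 1 (1951.93.59, Belia, 1,510 kg, €247,277.60):
Base rate for 1951.93.59 is 9% + €3.62/kg.
Additional duty on 1951.93.59 from Belia: +24.6%. Applied ad valorem rate: 9% + 24.6% = 33.6%.
Duty = €247,277.60 × 33.6% + 1,510 × €3.62 = €88,551.47.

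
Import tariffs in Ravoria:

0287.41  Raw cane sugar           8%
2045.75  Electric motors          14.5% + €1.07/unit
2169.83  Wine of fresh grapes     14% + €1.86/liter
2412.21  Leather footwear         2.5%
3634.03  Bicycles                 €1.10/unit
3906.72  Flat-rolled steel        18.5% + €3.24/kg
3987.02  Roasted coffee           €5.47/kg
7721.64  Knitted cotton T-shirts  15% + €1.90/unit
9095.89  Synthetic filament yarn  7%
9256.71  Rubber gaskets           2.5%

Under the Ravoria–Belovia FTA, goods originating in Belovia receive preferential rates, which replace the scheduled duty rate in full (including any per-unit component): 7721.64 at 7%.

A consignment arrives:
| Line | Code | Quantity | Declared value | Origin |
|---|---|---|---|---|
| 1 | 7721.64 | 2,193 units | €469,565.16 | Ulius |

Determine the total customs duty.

Line 1 (7721.64, Ulius, 2,193 units, €469,565.16):
Base rate for 7721.64 is 15% + €1.90/unit.
7721.64 has an FTA preferential rate, but origin Ulius is not Belovia; base rate stands.
Duty = €469,565.16 × 15% + 2,193 × €1.90 = €74,601.47.

€74,601.47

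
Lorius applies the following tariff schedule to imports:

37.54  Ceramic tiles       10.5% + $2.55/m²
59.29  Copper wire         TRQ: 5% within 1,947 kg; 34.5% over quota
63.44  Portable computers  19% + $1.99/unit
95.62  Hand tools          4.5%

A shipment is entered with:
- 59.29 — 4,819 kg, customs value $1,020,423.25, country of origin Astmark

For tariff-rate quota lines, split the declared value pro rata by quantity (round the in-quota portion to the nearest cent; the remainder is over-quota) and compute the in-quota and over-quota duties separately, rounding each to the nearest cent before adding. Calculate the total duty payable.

Line 1 (59.29, Astmark, 4,819 kg, $1,020,423.25):
Code 59.29 is under a tariff-rate quota (threshold 1,947 kg). In-quota: 1,947 kg at 5%; over-quota: 2,872 kg at 34.5%.
Pro-rata value split: in-quota = $1,020,423.25 × 1,947/4,819 = $412,277.25; over-quota = $1,020,423.25 − $412,277.25 = $608,146.00.
In-quota duty = $412,277.25 × 5% = $20,613.86. Over-quota duty = $608,146.00 × 34.5% = $209,810.37.
Line duty = $20,613.86 + $209,810.37 = $230,424.23.

$230,424.23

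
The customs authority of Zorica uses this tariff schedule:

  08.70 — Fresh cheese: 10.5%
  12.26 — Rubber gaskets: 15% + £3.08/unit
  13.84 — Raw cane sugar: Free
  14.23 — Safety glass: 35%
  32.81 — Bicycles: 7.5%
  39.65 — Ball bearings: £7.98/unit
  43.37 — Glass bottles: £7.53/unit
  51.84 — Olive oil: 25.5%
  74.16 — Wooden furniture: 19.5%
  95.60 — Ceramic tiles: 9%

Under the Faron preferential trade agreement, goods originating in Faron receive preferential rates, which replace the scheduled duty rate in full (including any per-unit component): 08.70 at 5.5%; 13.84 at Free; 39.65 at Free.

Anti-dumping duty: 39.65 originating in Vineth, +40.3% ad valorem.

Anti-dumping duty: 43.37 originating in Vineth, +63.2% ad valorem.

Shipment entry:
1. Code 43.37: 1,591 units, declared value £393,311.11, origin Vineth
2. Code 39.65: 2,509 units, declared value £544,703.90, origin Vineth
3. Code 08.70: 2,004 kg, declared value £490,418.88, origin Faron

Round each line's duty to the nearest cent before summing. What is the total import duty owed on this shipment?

Line 1 (43.37, Vineth, 1,591 units, £393,311.11):
Base rate for 43.37 is £7.53/unit.
Additional duty on 43.37 from Vineth: +63.2% ad valorem. Applied ad valorem rate = 63.2%.
Duty = £393,311.11 × 63.2% + 1,591 × £7.53 = £260,552.85.
Line 2 (39.65, Vineth, 2,509 units, £544,703.90):
Base rate for 39.65 is £7.98/unit.
39.65 has an FTA preferential rate, but origin Vineth is not Faron; base rate stands.
Additional duty on 39.65 from Vineth: +40.3% ad valorem. Applied ad valorem rate = 40.3%.
Duty = £544,703.90 × 40.3% + 2,509 × £7.98 = £239,537.49.
Line 3 (08.70, Faron, 2,004 kg, £490,418.88):
Base rate for 08.70 is 10.5%.
Origin Faron qualifies under the Zorica–Faron agreement and 08.70 is covered: preferential rate 5.5% applies instead.
Duty = £490,418.88 × 5.5% = £26,973.04.
Total = £260,552.85 + £239,537.49 + £26,973.04 = £527,063.38.

£527,063.38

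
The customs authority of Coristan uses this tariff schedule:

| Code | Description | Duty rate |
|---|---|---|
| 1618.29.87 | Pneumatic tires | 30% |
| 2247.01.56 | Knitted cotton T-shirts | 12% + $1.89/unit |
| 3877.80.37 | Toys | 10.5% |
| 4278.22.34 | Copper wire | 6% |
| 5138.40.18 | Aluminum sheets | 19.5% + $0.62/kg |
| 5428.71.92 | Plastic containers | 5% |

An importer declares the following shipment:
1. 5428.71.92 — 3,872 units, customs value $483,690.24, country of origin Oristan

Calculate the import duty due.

Line 1 (5428.71.92, Oristan, 3,872 units, $483,690.24):
Base rate for 5428.71.92 is 5%.
Duty = $483,690.24 × 5% = $24,184.51.

$24,184.51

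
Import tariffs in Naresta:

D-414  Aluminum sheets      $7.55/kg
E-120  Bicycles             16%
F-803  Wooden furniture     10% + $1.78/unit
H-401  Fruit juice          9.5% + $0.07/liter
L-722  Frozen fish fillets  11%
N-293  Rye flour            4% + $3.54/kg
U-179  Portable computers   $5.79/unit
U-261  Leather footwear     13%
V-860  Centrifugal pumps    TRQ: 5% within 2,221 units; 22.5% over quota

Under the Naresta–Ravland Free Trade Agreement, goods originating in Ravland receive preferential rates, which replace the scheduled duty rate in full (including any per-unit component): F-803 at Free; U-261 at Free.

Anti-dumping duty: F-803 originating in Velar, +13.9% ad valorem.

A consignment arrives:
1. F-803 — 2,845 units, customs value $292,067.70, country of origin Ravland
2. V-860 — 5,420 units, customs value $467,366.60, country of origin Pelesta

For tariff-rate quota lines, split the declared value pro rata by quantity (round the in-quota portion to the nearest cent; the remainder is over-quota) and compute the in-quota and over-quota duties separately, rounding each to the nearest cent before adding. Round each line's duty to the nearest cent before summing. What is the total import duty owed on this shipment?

$71,642.04

Line 1 (F-803, Ravland, 2,845 units, $292,067.70):
Base rate for F-803 is 10% + $1.78/unit.
Origin Ravland qualifies under the Naresta–Ravland agreement and F-803 is covered: preferential rate Free applies instead.
The additional-duty order on F-803 targets Velar, not Ravland; it does not apply.
Duty = $292,067.70 × 0% = $0.00.
Line 2 (V-860, Pelesta, 5,420 units, $467,366.60):
Code V-860 is under a tariff-rate quota (threshold 2,221 units). In-quota: 2,221 units at 5%; over-quota: 3,199 units at 22.5%.
Pro-rata value split: in-quota = $467,366.60 × 2,221/5,420 = $191,516.83; over-quota = $467,366.60 − $191,516.83 = $275,849.77.
In-quota duty = $191,516.83 × 5% = $9,575.84. Over-quota duty = $275,849.77 × 22.5% = $62,066.20.
Line duty = $9,575.84 + $62,066.20 = $71,642.04.
Total = $0.00 + $71,642.04 = $71,642.04.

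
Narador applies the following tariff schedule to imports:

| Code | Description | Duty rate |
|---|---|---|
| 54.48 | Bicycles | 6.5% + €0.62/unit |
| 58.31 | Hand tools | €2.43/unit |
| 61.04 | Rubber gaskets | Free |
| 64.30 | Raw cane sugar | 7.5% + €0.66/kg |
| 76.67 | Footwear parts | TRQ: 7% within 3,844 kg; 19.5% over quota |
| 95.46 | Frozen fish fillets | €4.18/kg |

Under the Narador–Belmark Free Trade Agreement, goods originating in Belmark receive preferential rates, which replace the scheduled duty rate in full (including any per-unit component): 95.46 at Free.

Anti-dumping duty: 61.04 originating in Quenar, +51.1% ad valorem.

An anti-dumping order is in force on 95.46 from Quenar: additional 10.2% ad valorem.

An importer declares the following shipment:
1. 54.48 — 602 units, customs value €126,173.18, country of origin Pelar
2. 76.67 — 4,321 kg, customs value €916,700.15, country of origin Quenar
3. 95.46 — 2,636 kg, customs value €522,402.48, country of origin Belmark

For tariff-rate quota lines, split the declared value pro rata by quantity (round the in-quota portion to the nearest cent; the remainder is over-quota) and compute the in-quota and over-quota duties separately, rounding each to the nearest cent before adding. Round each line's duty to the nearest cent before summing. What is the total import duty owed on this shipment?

Line 1 (54.48, Pelar, 602 units, €126,173.18):
Base rate for 54.48 is 6.5% + €0.62/unit.
Duty = €126,173.18 × 6.5% + 602 × €0.62 = €8,574.50.
Line 2 (76.67, Quenar, 4,321 kg, €916,700.15):
Code 76.67 is under a tariff-rate quota (threshold 3,844 kg). In-quota: 3,844 kg at 7%; over-quota: 477 kg at 19.5%.
Pro-rata value split: in-quota = €916,700.15 × 3,844/4,321 = €815,504.60; over-quota = €916,700.15 − €815,504.60 = €101,195.55.
In-quota duty = €815,504.60 × 7% = €57,085.32. Over-quota duty = €101,195.55 × 19.5% = €19,733.13.
Line duty = €57,085.32 + €19,733.13 = €76,818.45.
Line 3 (95.46, Belmark, 2,636 kg, €522,402.48):
Base rate for 95.46 is €4.18/kg.
Origin Belmark qualifies under the Narador–Belmark agreement and 95.46 is covered: preferential rate Free applies instead.
The additional-duty order on 95.46 targets Quenar, not Belmark; it does not apply.
Duty = €522,402.48 × 0% = €0.00.
Total = €8,574.50 + €76,818.45 + €0.00 = €85,392.95.

€85,392.95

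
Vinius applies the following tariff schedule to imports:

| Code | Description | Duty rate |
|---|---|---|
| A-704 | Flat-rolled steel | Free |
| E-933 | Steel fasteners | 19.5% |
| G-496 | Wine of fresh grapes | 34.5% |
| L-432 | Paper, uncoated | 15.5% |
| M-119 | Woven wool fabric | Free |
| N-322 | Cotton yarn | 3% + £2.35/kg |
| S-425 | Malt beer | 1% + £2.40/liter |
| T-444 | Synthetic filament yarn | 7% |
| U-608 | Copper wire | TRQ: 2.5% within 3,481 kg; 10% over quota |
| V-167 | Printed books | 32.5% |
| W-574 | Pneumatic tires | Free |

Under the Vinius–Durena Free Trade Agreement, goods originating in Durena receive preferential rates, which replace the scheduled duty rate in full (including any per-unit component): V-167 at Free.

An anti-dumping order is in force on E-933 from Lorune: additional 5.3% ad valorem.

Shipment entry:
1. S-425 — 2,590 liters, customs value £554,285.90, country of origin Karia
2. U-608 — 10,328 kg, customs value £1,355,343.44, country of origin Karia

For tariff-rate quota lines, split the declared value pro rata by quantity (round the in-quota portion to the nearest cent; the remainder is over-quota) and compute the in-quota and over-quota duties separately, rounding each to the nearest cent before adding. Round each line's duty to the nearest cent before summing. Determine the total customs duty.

£113,032.33

Line 1 (S-425, Karia, 2,590 liters, £554,285.90):
Base rate for S-425 is 1% + £2.40/liter.
Duty = £554,285.90 × 1% + 2,590 × £2.40 = £11,758.86.
Line 2 (U-608, Karia, 10,328 kg, £1,355,343.44):
Code U-608 is under a tariff-rate quota (threshold 3,481 kg). In-quota: 3,481 kg at 2.5%; over-quota: 6,847 kg at 10%.
Pro-rata value split: in-quota = £1,355,343.44 × 3,481/10,328 = £456,811.63; over-quota = £1,355,343.44 − £456,811.63 = £898,531.81.
In-quota duty = £456,811.63 × 2.5% = £11,420.29. Over-quota duty = £898,531.81 × 10% = £89,853.18.
Line duty = £11,420.29 + £89,853.18 = £101,273.47.
Total = £11,758.86 + £101,273.47 = £113,032.33.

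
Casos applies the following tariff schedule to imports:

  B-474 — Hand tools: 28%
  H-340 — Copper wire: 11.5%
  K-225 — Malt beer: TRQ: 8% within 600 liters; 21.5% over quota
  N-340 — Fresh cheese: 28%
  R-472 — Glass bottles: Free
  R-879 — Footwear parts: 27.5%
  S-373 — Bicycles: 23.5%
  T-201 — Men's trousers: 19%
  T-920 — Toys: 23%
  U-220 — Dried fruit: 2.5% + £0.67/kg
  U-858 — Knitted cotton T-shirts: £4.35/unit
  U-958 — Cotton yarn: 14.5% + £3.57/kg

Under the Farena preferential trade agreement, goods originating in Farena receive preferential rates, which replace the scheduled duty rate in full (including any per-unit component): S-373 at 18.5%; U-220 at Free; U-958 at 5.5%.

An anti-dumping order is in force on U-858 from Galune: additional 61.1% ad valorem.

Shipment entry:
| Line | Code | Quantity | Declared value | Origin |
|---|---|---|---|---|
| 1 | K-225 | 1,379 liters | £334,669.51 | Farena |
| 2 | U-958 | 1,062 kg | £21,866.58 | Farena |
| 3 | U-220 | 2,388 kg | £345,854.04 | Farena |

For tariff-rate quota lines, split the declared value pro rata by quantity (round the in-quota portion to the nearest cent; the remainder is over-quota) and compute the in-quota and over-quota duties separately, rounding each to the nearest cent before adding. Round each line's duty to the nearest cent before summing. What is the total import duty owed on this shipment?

Line 1 (K-225, Farena, 1,379 liters, £334,669.51):
Code K-225 is under a tariff-rate quota (threshold 600 liters). In-quota: 600 liters at 8%; over-quota: 779 liters at 21.5%.
Pro-rata value split: in-quota = £334,669.51 × 600/1,379 = £145,614.00; over-quota = £334,669.51 − £145,614.00 = £189,055.51.
In-quota duty = £145,614.00 × 8% = £11,649.12. Over-quota duty = £189,055.51 × 21.5% = £40,646.93.
Line duty = £11,649.12 + £40,646.93 = £52,296.05.
Line 2 (U-958, Farena, 1,062 kg, £21,866.58):
Base rate for U-958 is 14.5% + £3.57/kg.
Origin Farena qualifies under the Casos–Farena agreement and U-958 is covered: preferential rate 5.5% applies instead.
Duty = £21,866.58 × 5.5% = £1,202.66.
Line 3 (U-220, Farena, 2,388 kg, £345,854.04):
Base rate for U-220 is 2.5% + £0.67/kg.
Origin Farena qualifies under the Casos–Farena agreement and U-220 is covered: preferential rate Free applies instead.
Duty = £345,854.04 × 0% = £0.00.
Total = £52,296.05 + £1,202.66 + £0.00 = £53,498.71.

£53,498.71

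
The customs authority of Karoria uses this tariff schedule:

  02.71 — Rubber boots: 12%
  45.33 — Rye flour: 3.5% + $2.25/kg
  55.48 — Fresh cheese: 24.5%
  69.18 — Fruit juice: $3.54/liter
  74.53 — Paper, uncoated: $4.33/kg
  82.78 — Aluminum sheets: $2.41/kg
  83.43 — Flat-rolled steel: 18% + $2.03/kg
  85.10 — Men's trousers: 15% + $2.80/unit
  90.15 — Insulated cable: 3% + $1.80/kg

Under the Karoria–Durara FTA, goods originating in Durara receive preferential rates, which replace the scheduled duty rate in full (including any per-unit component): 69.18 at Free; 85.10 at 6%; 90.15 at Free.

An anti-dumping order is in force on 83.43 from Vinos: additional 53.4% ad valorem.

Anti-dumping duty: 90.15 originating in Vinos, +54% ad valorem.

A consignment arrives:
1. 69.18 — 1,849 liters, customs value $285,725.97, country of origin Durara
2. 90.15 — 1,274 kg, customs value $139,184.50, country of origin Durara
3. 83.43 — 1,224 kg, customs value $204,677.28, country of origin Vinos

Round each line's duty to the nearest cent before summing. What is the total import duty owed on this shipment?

Line 1 (69.18, Durara, 1,849 liters, $285,725.97):
Base rate for 69.18 is $3.54/liter.
Origin Durara qualifies under the Karoria–Durara agreement and 69.18 is covered: preferential rate Free applies instead.
Duty = $285,725.97 × 0% = $0.00.
Line 2 (90.15, Durara, 1,274 kg, $139,184.50):
Base rate for 90.15 is 3% + $1.80/kg.
Origin Durara qualifies under the Karoria–Durara agreement and 90.15 is covered: preferential rate Free applies instead.
The additional-duty order on 90.15 targets Vinos, not Durara; it does not apply.
Duty = $139,184.50 × 0% = $0.00.
Line 3 (83.43, Vinos, 1,224 kg, $204,677.28):
Base rate for 83.43 is 18% + $2.03/kg.
Additional duty on 83.43 from Vinos: +53.4%. Applied ad valorem rate: 18% + 53.4% = 71.4%.
Duty = $204,677.28 × 71.4% + 1,224 × $2.03 = $148,624.30.
Total = $0.00 + $0.00 + $148,624.30 = $148,624.30.

$148,624.30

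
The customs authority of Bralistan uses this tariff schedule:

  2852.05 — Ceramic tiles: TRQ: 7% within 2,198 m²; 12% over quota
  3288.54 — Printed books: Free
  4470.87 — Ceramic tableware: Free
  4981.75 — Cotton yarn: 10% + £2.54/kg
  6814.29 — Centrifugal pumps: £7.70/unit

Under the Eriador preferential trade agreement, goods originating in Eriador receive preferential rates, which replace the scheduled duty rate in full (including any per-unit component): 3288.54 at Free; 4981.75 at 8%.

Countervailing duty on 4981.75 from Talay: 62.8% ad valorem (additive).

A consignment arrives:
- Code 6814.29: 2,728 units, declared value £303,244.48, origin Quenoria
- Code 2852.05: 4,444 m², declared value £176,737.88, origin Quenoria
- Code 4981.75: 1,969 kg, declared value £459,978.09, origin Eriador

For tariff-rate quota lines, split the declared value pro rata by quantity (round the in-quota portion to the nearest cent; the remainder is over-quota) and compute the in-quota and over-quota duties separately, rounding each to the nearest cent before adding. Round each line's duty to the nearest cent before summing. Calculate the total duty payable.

Line 1 (6814.29, Quenoria, 2,728 units, £303,244.48):
Base rate for 6814.29 is £7.70/unit.
Duty = 2,728 × £7.70 = £21,005.60.
Line 2 (2852.05, Quenoria, 4,444 m², £176,737.88):
Code 2852.05 is under a tariff-rate quota (threshold 2,198 m²). In-quota: 2,198 m² at 7%; over-quota: 2,246 m² at 12%.
Pro-rata value split: in-quota = £176,737.88 × 2,198/4,444 = £87,414.46; over-quota = £176,737.88 − £87,414.46 = £89,323.42.
In-quota duty = £87,414.46 × 7% = £6,119.01. Over-quota duty = £89,323.42 × 12% = £10,718.81.
Line duty = £6,119.01 + £10,718.81 = £16,837.82.
Line 3 (4981.75, Eriador, 1,969 kg, £459,978.09):
Base rate for 4981.75 is 10% + £2.54/kg.
Origin Eriador qualifies under the Bralistan–Eriador agreement and 4981.75 is covered: preferential rate 8% applies instead.
The additional-duty order on 4981.75 targets Talay, not Eriador; it does not apply.
Duty = £459,978.09 × 8% = £36,798.25.
Total = £21,005.60 + £16,837.82 + £36,798.25 = £74,641.67.

£74,641.67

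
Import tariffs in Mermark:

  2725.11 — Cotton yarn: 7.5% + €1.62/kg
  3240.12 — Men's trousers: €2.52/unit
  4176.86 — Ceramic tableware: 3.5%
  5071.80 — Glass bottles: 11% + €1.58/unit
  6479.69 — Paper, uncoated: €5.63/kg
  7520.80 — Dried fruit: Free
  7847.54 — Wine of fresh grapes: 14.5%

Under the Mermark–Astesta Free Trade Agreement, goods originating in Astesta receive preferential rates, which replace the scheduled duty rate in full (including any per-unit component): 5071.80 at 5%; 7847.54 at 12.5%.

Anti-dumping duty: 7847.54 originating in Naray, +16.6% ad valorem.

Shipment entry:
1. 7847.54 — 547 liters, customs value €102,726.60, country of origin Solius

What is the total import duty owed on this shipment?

€14,895.36

Line 1 (7847.54, Solius, 547 liters, €102,726.60):
Base rate for 7847.54 is 14.5%.
7847.54 has an FTA preferential rate, but origin Solius is not Astesta; base rate stands.
The additional-duty order on 7847.54 targets Naray, not Solius; it does not apply.
Duty = €102,726.60 × 14.5% = €14,895.36.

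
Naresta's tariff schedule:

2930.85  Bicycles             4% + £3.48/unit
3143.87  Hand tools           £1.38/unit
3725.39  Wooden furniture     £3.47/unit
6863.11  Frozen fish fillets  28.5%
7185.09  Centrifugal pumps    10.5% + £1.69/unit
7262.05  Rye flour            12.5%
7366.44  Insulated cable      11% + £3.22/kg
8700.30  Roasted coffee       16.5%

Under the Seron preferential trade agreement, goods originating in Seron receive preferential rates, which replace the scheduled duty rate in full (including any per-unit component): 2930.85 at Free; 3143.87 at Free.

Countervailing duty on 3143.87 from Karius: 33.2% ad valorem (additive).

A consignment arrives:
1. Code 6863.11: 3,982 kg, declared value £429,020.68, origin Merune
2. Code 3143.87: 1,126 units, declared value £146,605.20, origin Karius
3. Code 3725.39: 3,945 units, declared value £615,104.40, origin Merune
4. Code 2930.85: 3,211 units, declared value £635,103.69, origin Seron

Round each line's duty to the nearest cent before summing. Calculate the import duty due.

Line 1 (6863.11, Merune, 3,982 kg, £429,020.68):
Base rate for 6863.11 is 28.5%.
Duty = £429,020.68 × 28.5% = £122,270.89.
Line 2 (3143.87, Karius, 1,126 units, £146,605.20):
Base rate for 3143.87 is £1.38/unit.
3143.87 has an FTA preferential rate, but origin Karius is not Seron; base rate stands.
Additional duty on 3143.87 from Karius: +33.2% ad valorem. Applied ad valorem rate = 33.2%.
Duty = £146,605.20 × 33.2% + 1,126 × £1.38 = £50,226.81.
Line 3 (3725.39, Merune, 3,945 units, £615,104.40):
Base rate for 3725.39 is £3.47/unit.
Duty = 3,945 × £3.47 = £13,689.15.
Line 4 (2930.85, Seron, 3,211 units, £635,103.69):
Base rate for 2930.85 is 4% + £3.48/unit.
Origin Seron qualifies under the Naresta–Seron agreement and 2930.85 is covered: preferential rate Free applies instead.
Duty = £635,103.69 × 0% = £0.00.
Total = £122,270.89 + £50,226.81 + £13,689.15 + £0.00 = £186,186.85.

£186,186.85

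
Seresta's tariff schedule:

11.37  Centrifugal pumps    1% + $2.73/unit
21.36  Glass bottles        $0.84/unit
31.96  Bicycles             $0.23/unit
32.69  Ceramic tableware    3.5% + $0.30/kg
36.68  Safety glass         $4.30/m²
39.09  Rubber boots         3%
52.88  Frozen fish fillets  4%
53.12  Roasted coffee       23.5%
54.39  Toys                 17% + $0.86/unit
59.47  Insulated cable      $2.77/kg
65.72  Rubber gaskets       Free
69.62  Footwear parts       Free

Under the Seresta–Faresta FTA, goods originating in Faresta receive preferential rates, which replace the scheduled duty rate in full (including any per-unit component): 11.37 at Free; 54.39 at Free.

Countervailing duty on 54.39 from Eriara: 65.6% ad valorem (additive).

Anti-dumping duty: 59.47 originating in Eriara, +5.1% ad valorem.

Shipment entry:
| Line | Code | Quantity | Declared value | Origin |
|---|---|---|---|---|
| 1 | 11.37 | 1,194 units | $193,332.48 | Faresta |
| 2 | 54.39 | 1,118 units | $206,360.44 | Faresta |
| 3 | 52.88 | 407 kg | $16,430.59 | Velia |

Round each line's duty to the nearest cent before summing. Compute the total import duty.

Line 1 (11.37, Faresta, 1,194 units, $193,332.48):
Base rate for 11.37 is 1% + $2.73/unit.
Origin Faresta qualifies under the Seresta–Faresta agreement and 11.37 is covered: preferential rate Free applies instead.
Duty = $193,332.48 × 0% = $0.00.
Line 2 (54.39, Faresta, 1,118 units, $206,360.44):
Base rate for 54.39 is 17% + $0.86/unit.
Origin Faresta qualifies under the Seresta–Faresta agreement and 54.39 is covered: preferential rate Free applies instead.
The additional-duty order on 54.39 targets Eriara, not Faresta; it does not apply.
Duty = $206,360.44 × 0% = $0.00.
Line 3 (52.88, Velia, 407 kg, $16,430.59):
Base rate for 52.88 is 4%.
Duty = $16,430.59 × 4% = $657.22.
Total = $0.00 + $0.00 + $657.22 = $657.22.

$657.22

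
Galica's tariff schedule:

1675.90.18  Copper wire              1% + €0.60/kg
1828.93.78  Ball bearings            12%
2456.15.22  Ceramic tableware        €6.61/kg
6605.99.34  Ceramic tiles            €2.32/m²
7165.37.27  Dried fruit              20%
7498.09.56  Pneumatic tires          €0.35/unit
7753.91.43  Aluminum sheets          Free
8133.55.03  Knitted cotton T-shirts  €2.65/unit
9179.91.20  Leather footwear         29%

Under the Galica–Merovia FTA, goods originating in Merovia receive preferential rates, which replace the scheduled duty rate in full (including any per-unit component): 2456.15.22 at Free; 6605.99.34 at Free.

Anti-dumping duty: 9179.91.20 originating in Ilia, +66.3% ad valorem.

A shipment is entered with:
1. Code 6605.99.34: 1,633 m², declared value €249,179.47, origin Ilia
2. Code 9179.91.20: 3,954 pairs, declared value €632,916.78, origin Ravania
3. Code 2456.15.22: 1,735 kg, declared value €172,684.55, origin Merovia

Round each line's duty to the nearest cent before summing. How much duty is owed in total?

€187,334.43

Line 1 (6605.99.34, Ilia, 1,633 m², €249,179.47):
Base rate for 6605.99.34 is €2.32/m².
6605.99.34 has an FTA preferential rate, but origin Ilia is not Merovia; base rate stands.
Duty = 1,633 × €2.32 = €3,788.56.
Line 2 (9179.91.20, Ravania, 3,954 pairs, €632,916.78):
Base rate for 9179.91.20 is 29%.
The additional-duty order on 9179.91.20 targets Ilia, not Ravania; it does not apply.
Duty = €632,916.78 × 29% = €183,545.87.
Line 3 (2456.15.22, Merovia, 1,735 kg, €172,684.55):
Base rate for 2456.15.22 is €6.61/kg.
Origin Merovia qualifies under the Galica–Merovia agreement and 2456.15.22 is covered: preferential rate Free applies instead.
Duty = €172,684.55 × 0% = €0.00.
Total = €3,788.56 + €183,545.87 + €0.00 = €187,334.43.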